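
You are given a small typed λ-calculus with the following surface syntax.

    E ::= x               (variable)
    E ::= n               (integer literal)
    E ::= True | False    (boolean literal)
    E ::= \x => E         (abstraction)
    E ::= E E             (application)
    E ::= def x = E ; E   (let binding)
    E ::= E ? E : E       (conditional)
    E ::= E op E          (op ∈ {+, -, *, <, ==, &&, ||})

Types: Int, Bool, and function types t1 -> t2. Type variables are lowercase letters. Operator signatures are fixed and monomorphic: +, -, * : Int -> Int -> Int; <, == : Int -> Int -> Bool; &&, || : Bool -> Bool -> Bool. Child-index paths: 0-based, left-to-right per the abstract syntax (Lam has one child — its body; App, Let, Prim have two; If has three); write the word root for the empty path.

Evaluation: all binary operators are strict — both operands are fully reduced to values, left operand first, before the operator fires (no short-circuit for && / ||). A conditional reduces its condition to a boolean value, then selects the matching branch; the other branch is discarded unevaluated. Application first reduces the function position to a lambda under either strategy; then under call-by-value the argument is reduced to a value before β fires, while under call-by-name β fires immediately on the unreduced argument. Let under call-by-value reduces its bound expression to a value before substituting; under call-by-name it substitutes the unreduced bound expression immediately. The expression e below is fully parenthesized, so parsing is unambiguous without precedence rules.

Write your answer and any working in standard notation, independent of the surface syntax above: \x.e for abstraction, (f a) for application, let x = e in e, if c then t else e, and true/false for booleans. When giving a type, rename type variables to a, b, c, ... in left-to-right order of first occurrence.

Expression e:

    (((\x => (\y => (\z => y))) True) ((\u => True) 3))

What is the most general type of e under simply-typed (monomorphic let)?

Answer: a -> Bool

Derivation:
y : b
\z._ : c -> b
\y._ : b -> c -> b
\x._ : a -> b -> c -> b
  unify a -> b -> c -> b ~ Bool -> d
  unify a ~ Bool
  unify b -> c -> b ~ d
_ _ : b -> c -> b
\u._ : e -> Bool
  unify e -> Bool ~ Int -> f
  unify e ~ Int
  unify Bool ~ f
_ _ : Bool
  unify b -> c -> b ~ Bool -> g
  unify b ~ Bool
  unify c -> Bool ~ g
_ _ : c -> Bool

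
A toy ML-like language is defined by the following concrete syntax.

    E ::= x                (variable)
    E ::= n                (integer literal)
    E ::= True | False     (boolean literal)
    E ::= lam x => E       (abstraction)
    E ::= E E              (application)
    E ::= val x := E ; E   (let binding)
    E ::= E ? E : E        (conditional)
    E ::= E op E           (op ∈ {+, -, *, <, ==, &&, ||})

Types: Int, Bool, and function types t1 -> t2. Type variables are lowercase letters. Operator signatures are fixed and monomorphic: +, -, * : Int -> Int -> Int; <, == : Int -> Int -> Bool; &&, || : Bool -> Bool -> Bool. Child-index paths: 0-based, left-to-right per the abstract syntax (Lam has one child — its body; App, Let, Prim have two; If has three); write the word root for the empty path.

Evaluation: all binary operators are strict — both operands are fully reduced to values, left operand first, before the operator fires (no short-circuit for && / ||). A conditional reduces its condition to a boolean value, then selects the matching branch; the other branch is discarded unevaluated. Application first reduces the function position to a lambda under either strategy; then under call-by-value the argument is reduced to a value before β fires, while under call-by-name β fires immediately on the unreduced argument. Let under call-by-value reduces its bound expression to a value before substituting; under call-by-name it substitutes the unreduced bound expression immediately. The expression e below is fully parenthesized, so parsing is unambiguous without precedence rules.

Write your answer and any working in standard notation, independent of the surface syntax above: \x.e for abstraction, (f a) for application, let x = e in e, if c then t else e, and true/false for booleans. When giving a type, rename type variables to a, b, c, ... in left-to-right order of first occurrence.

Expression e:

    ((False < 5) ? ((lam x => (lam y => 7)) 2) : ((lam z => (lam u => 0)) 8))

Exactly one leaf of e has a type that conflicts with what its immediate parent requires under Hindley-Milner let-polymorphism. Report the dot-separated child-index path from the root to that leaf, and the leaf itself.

Working:
  unify Bool ~ Int
  FAIL: mismatch Bool ~ Int

Answer: 0.0 : false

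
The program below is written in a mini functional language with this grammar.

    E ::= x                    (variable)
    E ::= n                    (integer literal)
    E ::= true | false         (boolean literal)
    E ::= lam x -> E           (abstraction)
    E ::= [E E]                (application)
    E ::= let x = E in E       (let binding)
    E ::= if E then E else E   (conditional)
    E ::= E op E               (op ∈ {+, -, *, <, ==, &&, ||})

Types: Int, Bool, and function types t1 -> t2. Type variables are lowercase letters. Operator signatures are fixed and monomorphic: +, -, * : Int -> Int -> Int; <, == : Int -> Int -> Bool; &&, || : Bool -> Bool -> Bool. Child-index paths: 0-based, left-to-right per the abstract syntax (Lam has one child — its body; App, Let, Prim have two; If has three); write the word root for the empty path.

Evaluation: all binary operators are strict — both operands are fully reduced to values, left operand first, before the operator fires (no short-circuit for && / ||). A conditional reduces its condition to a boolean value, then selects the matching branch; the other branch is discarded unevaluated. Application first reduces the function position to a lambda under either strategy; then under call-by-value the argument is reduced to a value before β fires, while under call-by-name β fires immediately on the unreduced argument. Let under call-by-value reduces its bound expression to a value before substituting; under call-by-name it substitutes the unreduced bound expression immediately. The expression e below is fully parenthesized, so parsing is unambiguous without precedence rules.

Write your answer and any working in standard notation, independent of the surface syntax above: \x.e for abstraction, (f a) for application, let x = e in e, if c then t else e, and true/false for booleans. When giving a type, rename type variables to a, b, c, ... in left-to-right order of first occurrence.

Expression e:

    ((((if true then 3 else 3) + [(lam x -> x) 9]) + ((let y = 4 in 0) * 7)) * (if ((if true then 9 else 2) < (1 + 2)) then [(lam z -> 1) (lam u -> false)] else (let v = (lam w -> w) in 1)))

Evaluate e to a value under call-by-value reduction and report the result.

Answer: 12

Trace:
step 0: ((((if true then 3 else 3) + ((\x.x) 9)) + ((let y = 4 in 0) * 7)) * (if ((if true then 9 else 2) < (1 + 2)) then ((\z.1) (\u.false)) else (let v = (\w.w) in 1)))
step 1: [if@0.0.0] (((3 + ((\x.x) 9)) + ((let y = 4 in 0) * 7)) * (if ((if true then 9 else 2) < (1 + 2)) then ((\z.1) (\u.false)) else (let v = (\w.w) in 1)))
step 2: [beta@0.0.1] (((3 + 9) + ((let y = 4 in 0) * 7)) * (if ((if true then 9 else 2) < (1 + 2)) then ((\z.1) (\u.false)) else (let v = (\w.w) in 1)))
step 3: [delta@0.0] ((12 + ((let y = 4 in 0) * 7)) * (if ((if true then 9 else 2) < (1 + 2)) then ((\z.1) (\u.false)) else (let v = (\w.w) in 1)))
step 4: [let@0.1.0] ((12 + (0 * 7)) * (if ((if true then 9 else 2) < (1 + 2)) then ((\z.1) (\u.false)) else (let v = (\w.w) in 1)))
step 5: [delta@0.1] ((12 + 0) * (if ((if true then 9 else 2) < (1 + 2)) then ((\z.1) (\u.false)) else (let v = (\w.w) in 1)))
step 6: [delta@0] (12 * (if ((if true then 9 else 2) < (1 + 2)) then ((\z.1) (\u.false)) else (let v = (\w.w) in 1)))
step 7: [if@1.0.0] (12 * (if (9 < (1 + 2)) then ((\z.1) (\u.false)) else (let v = (\w.w) in 1)))
step 8: [delta@1.0.1] (12 * (if (9 < 3) then ((\z.1) (\u.false)) else (let v = (\w.w) in 1)))
step 9: [delta@1.0] (12 * (if false then ((\z.1) (\u.false)) else (let v = (\w.w) in 1)))
step 10: [if@1] (12 * (let v = (\w.w) in 1))
step 11: [let@1] (12 * 1)
step 12: [delta@root] 12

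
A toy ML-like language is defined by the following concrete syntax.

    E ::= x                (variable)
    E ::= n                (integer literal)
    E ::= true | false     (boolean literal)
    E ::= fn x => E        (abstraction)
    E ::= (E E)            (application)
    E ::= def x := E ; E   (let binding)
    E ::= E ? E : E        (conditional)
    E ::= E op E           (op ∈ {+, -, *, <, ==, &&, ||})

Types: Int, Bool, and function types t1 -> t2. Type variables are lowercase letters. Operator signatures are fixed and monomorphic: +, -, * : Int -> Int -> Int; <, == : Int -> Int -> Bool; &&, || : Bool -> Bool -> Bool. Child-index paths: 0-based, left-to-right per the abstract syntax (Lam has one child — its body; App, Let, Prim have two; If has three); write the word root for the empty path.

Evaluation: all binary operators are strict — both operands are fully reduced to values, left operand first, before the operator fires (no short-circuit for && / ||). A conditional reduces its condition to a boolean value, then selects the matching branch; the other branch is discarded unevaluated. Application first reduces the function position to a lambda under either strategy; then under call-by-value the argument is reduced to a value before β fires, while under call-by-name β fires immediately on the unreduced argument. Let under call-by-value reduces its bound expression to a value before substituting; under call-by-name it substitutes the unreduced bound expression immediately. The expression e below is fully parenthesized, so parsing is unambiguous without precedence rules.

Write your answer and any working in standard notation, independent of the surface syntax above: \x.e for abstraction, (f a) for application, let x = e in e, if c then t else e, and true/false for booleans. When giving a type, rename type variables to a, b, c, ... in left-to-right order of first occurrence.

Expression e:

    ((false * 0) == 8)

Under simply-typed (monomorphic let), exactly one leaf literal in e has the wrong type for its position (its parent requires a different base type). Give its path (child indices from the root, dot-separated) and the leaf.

Derivation:
  unify Bool ~ Int
  FAIL: mismatch Bool ~ Int

Answer: 0.0 : false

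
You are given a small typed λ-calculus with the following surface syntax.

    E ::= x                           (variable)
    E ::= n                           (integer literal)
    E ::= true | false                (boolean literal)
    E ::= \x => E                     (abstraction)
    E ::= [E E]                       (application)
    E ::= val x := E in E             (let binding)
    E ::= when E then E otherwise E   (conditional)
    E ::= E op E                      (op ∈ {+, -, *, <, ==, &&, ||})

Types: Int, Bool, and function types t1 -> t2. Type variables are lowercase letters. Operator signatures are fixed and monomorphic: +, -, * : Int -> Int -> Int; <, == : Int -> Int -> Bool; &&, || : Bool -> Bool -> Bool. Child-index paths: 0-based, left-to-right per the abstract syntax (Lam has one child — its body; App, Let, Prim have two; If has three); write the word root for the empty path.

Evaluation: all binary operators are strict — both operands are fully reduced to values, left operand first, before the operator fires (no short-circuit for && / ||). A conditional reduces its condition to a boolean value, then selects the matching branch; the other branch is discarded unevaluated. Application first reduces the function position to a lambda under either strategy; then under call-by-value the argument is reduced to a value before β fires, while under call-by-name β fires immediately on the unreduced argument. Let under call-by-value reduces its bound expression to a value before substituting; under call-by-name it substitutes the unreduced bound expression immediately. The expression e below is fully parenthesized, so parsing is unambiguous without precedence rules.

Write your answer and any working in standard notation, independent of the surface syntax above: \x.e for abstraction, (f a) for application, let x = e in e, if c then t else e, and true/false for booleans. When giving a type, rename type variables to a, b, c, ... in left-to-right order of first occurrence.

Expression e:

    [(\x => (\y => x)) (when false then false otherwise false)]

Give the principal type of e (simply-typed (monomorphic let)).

Working:
x : a
\y._ : b -> a
\x._ : a -> b -> a
  unify Bool ~ Bool
  unify Bool ~ Bool
  unify a -> b -> a ~ Bool -> c
  unify a ~ Bool
  unify b -> Bool ~ c
_ _ : b -> Bool

Answer: a -> Bool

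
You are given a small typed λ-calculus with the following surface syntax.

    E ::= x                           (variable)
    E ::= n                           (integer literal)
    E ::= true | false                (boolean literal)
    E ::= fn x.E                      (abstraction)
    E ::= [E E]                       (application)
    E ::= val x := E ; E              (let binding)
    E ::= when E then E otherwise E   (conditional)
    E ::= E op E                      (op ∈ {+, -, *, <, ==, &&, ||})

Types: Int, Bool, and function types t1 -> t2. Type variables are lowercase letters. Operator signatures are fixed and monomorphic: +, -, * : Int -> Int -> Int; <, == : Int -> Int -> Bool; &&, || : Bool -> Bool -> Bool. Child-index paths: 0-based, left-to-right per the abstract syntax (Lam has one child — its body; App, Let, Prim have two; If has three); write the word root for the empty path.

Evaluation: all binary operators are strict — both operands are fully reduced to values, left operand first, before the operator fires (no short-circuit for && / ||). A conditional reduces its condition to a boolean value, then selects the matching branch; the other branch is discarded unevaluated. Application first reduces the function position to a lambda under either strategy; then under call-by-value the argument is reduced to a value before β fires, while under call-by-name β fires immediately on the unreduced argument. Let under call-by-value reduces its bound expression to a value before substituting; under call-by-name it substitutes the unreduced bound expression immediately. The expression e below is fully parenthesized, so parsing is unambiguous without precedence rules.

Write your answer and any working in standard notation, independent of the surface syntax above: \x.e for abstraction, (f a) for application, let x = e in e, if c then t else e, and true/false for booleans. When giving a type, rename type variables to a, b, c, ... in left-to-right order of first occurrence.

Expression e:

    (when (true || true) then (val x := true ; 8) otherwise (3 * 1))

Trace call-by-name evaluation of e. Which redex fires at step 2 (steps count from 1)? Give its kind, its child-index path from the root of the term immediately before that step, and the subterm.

Answer: if at root : (if true then (let x = true in 8) else (3 * 1))

Working:
step 0: (if (true || true) then (let x = true in 8) else (3 * 1))
step 1: [delta@0] (if true then (let x = true in 8) else (3 * 1))
step 2: [if@root] (let x = true in 8)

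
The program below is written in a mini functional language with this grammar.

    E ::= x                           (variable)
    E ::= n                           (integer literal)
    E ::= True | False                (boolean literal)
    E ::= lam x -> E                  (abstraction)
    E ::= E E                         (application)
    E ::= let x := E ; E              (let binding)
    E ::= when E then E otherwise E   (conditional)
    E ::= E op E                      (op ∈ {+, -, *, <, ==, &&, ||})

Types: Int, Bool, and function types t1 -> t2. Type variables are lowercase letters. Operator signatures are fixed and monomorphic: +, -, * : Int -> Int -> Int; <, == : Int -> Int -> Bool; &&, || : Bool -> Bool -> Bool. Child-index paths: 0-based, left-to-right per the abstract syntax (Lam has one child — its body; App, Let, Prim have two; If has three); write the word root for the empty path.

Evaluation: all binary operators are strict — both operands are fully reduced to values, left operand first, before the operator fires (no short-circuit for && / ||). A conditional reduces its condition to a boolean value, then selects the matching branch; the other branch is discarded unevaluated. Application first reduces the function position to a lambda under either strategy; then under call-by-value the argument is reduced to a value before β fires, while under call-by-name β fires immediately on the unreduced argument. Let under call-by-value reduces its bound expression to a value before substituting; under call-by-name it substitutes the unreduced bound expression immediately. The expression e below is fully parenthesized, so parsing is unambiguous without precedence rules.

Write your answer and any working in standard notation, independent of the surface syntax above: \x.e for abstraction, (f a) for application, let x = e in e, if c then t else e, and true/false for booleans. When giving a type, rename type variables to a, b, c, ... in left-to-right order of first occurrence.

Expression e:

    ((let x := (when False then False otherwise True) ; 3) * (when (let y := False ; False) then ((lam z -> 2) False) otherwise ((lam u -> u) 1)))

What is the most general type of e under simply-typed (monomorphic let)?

Answer: Int

Working:
  unify Bool ~ Bool
  unify Bool ~ Bool
let x : Bool
  unify Int ~ Int
let y : Bool
  unify Bool ~ Bool
\z._ : a -> Int
  unify a -> Int ~ Bool -> b
  unify a ~ Bool
  unify Int ~ b
_ _ : Int
u : c
\u._ : c -> c
  unify c -> c ~ Int -> d
  unify c ~ Int
  unify Int ~ d
_ _ : Int
  unify Int ~ Int
  unify Int ~ Int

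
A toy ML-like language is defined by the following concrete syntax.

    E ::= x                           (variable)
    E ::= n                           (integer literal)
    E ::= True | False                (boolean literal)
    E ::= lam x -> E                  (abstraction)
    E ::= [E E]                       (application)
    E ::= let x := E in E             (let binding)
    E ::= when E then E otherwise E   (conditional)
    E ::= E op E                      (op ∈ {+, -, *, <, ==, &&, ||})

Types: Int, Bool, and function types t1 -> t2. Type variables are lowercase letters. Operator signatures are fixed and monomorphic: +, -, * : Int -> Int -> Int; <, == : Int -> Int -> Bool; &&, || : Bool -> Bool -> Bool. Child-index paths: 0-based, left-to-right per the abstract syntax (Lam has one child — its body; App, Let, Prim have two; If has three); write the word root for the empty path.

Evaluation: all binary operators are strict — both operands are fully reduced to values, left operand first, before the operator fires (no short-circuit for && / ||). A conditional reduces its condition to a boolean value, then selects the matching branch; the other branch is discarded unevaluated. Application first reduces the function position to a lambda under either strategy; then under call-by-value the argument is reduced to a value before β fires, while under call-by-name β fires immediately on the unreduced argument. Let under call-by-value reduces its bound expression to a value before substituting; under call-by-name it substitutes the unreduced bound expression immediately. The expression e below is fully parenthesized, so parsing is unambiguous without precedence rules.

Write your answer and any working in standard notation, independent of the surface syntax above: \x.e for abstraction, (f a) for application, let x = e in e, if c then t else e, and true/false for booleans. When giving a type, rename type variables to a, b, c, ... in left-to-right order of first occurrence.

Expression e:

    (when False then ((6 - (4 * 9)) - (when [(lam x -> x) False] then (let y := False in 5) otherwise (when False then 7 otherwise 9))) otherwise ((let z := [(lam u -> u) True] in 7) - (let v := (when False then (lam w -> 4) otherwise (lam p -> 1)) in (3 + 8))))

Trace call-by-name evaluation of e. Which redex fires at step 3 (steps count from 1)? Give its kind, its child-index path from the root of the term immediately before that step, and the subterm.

Answer: let at 1 : (let v = (if false then (\w.4) else (\p.1)) in (3 + 8))

Trace:
step 0: (if false then ((6 - (4 * 9)) - (if ((\x.x) false) then (let y = false in 5) else (if false then 7 else 9))) else ((let z = ((\u.u) true) in 7) - (let v = (if false then (\w.4) else (\p.1)) in (3 + 8))))
step 1: [if@root] ((let z = ((\u.u) true) in 7) - (let v = (if false then (\w.4) else (\p.1)) in (3 + 8)))
step 2: [let@0] (7 - (let v = (if false then (\w.4) else (\p.1)) in (3 + 8)))
step 3: [let@1] (7 - (3 + 8))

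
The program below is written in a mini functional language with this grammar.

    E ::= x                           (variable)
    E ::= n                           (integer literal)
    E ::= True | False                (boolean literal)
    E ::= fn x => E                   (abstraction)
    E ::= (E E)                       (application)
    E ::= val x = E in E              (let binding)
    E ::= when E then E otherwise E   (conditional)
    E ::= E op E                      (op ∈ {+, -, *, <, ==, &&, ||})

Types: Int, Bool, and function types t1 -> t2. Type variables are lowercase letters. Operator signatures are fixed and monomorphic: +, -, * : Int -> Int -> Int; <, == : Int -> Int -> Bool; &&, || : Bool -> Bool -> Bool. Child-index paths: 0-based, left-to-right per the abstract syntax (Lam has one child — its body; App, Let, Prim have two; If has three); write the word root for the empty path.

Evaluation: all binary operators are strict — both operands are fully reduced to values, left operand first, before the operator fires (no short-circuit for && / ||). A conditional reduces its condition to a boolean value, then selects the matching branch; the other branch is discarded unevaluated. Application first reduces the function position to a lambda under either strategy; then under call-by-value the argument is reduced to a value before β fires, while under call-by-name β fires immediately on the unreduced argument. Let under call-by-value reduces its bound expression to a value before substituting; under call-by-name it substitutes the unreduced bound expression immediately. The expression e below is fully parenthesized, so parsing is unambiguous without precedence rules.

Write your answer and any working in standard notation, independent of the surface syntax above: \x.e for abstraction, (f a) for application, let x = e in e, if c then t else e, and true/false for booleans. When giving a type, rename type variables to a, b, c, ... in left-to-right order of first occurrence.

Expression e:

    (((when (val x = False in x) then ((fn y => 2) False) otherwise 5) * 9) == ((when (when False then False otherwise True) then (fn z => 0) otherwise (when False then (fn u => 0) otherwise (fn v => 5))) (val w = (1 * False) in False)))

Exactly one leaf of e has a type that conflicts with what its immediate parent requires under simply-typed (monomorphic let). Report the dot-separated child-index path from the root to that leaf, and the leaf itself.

Trace:
let x : Bool
x : Bool
  unify Bool ~ Bool
\y._ : a -> Int
  unify a -> Int ~ Bool -> b
  unify a ~ Bool
  unify Int ~ b
_ _ : Int
  unify Int ~ Int
  unify Int ~ Int
  unify Int ~ Int
  unify Int ~ Int
  unify Bool ~ Bool
  unify Bool ~ Bool
  unify Bool ~ Bool
\z._ : c -> Int
  unify Bool ~ Bool
\u._ : d -> Int
\v._ : e -> Int
  unify d -> Int ~ e -> Int
  unify d ~ e
  unify Int ~ Int
  unify c -> Int ~ e -> Int
  unify c ~ e
  unify Int ~ Int
  unify Int ~ Int
  unify Bool ~ Int
  FAIL: mismatch Bool ~ Int

Answer: 1.1.0.1 : false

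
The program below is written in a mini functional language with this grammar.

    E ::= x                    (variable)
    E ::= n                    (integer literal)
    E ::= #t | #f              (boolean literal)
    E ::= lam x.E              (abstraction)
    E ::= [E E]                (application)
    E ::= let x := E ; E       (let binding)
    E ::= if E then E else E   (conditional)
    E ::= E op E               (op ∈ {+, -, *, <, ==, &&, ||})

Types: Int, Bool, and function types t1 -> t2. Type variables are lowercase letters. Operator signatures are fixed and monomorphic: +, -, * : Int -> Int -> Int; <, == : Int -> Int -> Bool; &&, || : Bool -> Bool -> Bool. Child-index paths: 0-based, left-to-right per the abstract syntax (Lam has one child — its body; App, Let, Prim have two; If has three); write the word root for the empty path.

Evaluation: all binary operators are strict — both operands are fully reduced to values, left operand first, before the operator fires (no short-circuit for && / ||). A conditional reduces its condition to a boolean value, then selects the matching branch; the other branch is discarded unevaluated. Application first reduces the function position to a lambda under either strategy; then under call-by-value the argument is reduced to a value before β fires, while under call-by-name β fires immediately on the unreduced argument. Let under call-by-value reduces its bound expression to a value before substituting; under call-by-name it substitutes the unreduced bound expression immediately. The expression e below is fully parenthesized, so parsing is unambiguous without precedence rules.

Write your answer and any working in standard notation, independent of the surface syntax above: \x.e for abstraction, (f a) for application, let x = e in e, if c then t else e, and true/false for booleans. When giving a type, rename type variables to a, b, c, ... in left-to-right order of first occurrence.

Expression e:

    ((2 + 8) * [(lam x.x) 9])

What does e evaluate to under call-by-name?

Derivation:
step 0: ((2 + 8) * ((\x.x) 9))
step 1: [delta@0] (10 * ((\x.x) 9))
step 2: [beta@1] (10 * 9)
step 3: [delta@root] 90

Answer: 90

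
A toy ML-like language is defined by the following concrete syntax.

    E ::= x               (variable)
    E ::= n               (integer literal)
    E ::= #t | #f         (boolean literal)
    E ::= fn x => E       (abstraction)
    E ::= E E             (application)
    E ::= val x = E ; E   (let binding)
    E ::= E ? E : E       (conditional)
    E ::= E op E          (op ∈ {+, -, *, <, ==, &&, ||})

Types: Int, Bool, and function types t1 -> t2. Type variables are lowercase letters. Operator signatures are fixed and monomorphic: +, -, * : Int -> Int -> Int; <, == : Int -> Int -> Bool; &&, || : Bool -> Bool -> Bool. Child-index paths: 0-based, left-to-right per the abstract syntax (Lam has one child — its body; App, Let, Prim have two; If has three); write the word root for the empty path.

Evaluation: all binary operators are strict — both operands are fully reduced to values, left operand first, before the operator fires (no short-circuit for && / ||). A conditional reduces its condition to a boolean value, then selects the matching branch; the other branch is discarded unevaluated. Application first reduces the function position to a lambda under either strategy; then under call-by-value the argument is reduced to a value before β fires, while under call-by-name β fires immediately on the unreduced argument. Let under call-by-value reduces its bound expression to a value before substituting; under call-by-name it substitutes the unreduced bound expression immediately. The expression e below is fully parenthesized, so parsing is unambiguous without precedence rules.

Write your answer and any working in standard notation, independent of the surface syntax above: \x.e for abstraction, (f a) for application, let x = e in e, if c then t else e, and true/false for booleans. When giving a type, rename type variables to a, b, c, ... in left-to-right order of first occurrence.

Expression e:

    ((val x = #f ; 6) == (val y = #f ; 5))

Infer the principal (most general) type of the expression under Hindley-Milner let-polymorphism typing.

Answer: Bool

Derivation:
let x : Bool
  unify Int ~ Int
let y : Bool
  unify Int ~ Int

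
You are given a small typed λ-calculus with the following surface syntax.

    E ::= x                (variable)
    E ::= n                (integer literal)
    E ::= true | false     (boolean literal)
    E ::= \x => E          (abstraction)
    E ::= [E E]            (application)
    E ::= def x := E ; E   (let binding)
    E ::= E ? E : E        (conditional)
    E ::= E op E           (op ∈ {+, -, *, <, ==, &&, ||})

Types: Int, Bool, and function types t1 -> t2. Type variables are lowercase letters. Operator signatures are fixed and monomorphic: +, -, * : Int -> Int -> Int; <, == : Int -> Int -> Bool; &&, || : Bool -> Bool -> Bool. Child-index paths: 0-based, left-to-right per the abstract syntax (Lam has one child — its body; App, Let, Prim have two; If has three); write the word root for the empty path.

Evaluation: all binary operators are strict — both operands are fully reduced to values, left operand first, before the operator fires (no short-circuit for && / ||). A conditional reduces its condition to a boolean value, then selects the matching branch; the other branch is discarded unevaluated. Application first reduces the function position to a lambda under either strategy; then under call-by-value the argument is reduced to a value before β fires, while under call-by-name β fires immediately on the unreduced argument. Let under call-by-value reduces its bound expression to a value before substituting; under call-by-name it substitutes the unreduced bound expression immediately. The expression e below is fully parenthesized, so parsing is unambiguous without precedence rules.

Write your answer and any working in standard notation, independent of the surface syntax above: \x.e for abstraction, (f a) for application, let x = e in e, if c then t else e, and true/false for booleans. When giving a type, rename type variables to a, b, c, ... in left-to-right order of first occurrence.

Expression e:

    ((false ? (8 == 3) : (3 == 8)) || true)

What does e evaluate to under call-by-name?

Answer: true

Working:
step 0: ((if false then (8 == 3) else (3 == 8)) || true)
step 1: [if@0] ((3 == 8) || true)
step 2: [delta@0] (false || true)
step 3: [delta@root] true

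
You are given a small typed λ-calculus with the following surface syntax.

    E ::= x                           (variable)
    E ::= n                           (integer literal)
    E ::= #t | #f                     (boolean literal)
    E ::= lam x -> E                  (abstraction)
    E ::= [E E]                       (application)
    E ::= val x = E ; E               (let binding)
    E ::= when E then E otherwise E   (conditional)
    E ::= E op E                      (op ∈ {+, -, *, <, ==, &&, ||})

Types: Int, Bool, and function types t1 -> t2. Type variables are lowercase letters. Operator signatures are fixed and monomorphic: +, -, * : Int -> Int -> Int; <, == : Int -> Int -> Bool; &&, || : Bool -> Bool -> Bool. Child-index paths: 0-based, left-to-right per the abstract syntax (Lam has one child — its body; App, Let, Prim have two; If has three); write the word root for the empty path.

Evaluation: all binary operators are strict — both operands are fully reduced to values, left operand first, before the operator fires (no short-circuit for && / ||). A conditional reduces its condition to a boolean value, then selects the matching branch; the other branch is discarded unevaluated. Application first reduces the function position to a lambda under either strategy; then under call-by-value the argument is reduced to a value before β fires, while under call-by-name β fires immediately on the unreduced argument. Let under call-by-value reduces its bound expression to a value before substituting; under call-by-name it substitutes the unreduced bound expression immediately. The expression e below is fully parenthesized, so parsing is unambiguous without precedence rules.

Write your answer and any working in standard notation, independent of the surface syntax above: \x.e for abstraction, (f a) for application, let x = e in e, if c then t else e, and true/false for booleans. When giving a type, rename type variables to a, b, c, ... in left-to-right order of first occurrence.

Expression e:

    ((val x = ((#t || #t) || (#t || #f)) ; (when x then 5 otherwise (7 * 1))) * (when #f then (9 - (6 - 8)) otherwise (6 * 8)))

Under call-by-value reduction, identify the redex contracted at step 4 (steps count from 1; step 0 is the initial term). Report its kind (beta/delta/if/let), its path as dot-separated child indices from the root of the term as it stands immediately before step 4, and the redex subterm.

Working:
step 0: ((let x = ((true || true) || (true || false)) in (if x then 5 else (7 * 1))) * (if false then (9 - (6 - 8)) else (6 * 8)))
step 1: [delta@0.0.0] ((let x = (true || (true || false)) in (if x then 5 else (7 * 1))) * (if false then (9 - (6 - 8)) else (6 * 8)))
step 2: [delta@0.0.1] ((let x = (true || true) in (if x then 5 else (7 * 1))) * (if false then (9 - (6 - 8)) else (6 * 8)))
step 3: [delta@0.0] ((let x = true in (if x then 5 else (7 * 1))) * (if false then (9 - (6 - 8)) else (6 * 8)))
step 4: [let@0] ((if true then 5 else (7 * 1)) * (if false then (9 - (6 - 8)) else (6 * 8)))

Answer: let at 0 : (let x = true in (if x then 5 else (7 * 1)))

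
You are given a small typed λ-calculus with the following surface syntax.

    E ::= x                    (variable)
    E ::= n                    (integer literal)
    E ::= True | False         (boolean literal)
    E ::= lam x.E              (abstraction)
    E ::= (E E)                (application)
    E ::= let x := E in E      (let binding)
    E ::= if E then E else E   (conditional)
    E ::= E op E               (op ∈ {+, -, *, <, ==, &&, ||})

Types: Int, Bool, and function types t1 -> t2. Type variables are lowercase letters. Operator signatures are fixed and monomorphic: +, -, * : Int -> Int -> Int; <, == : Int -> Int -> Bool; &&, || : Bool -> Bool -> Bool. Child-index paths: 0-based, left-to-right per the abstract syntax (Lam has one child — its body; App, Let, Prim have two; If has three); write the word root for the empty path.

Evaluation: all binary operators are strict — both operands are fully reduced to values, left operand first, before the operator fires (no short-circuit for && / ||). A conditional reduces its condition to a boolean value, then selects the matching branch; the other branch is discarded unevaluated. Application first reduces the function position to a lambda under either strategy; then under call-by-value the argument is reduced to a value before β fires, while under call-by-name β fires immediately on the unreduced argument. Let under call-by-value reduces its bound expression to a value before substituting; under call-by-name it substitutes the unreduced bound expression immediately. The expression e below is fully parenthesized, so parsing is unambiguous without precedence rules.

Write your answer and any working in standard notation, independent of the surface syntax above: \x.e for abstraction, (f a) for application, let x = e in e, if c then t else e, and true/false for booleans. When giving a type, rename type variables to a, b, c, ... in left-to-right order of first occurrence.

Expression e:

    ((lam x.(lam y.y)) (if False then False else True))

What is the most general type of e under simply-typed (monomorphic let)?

Derivation:
y : b
\y._ : b -> b
\x._ : a -> b -> b
  unify Bool ~ Bool
  unify Bool ~ Bool
  unify a -> b -> b ~ Bool -> c
  unify a ~ Bool
  unify b -> b ~ c
_ _ : b -> b

Answer: a -> a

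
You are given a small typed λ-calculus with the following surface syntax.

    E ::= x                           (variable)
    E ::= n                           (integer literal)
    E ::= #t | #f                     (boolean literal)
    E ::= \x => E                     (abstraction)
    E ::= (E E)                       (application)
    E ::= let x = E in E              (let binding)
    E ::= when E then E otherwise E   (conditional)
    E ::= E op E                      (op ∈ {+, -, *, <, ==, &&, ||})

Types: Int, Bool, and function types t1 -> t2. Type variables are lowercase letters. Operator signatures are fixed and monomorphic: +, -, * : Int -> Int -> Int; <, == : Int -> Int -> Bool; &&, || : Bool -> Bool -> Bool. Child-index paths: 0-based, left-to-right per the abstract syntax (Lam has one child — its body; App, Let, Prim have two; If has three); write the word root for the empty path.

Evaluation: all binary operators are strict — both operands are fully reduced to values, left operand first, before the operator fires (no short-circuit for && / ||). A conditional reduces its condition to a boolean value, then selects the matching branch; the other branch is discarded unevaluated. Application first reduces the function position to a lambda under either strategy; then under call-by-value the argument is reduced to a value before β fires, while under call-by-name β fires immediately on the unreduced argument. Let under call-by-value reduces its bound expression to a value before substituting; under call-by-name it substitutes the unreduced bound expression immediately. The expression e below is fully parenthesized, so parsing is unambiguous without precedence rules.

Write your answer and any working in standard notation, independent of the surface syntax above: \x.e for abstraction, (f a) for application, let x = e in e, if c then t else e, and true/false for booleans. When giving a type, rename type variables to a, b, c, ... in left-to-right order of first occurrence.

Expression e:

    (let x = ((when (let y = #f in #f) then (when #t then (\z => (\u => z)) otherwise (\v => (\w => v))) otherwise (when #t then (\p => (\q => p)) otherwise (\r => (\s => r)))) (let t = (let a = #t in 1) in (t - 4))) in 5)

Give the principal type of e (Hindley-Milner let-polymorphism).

Answer: Int

Working:
let y : Bool
  unify Bool ~ Bool
  unify Bool ~ Bool
z : a
\u._ : b -> a
\z._ : a -> b -> a
v : c
\w._ : d -> c
\v._ : c -> d -> c
  unify a -> b -> a ~ c -> d -> c
  unify a ~ c
  unify b -> c ~ d -> c
  unify b ~ d
  unify c ~ c
  unify Bool ~ Bool
p : e
\q._ : f -> e
\p._ : e -> f -> e
r : g
\s._ : h -> g
\r._ : g -> h -> g
  unify e -> f -> e ~ g -> h -> g
  unify e ~ g
  unify f -> g ~ h -> g
  unify f ~ h
  unify g ~ g
  unify c -> d -> c ~ g -> h -> g
  unify c ~ g
  unify d -> g ~ h -> g
  unify d ~ h
  unify g ~ g
let a : Bool
let t : Int
t : Int
  unify Int ~ Int
  unify Int ~ Int
  unify g -> h -> g ~ Int -> i
  unify g ~ Int
  unify h -> Int ~ i
_ _ : h -> Int
let x : forall. h -> Int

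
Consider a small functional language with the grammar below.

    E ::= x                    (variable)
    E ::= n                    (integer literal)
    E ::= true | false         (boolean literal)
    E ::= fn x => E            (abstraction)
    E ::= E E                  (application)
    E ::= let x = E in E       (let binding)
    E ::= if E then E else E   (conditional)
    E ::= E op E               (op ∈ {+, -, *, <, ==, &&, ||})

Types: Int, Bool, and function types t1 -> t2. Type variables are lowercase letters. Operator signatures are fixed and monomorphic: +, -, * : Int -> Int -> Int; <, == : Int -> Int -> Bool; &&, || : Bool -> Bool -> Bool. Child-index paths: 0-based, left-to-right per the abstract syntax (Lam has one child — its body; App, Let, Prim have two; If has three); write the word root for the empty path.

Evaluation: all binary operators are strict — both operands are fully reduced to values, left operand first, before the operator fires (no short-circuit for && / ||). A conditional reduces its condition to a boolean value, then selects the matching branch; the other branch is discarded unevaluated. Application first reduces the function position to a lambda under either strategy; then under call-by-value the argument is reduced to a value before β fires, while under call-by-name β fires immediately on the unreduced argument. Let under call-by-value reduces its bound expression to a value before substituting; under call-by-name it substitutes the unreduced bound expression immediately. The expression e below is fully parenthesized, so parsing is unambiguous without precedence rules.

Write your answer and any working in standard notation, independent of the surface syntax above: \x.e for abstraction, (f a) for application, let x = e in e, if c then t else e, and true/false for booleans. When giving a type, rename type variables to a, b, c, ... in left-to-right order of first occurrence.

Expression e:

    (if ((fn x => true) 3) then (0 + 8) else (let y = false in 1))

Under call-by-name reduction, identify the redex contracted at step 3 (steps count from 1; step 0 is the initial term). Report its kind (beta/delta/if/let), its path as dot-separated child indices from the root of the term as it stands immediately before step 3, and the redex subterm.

Working:
step 0: (if ((\x.true) 3) then (0 + 8) else (let y = false in 1))
step 1: [beta@0] (if true then (0 + 8) else (let y = false in 1))
step 2: [if@root] (0 + 8)
step 3: [delta@root] 8

Answer: delta at root : (0 + 8)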